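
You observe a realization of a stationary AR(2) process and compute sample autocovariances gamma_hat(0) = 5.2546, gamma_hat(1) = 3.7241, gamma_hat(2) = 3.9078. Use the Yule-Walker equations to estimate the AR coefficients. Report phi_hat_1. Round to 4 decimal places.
\hat\phi_{1} = 0.3650

The Yule-Walker equations for an AR(p) process read, in matrix form,
  Gamma_p phi = r_p,   with   (Gamma_p)_{ij} = gamma(|i - j|),
                       (r_p)_i = gamma(i),   i,j = 1..p.
Substitute the sample gammas (Toeplitz matrix and right-hand side of size 2):
  Gamma_p = [[5.2546, 3.7241], [3.7241, 5.2546]]
  r_p     = [3.7241, 3.9078]
Written out:
  5.2546 phi_1 + 3.7241 phi_2 = 3.7241
  3.7241 phi_1 + 5.2546 phi_2 = 3.9078
Solve by Cramer's rule:
  det = gamma(0)^2 - gamma(1)^2 = (5.2546)^2 - (3.7241)^2 = 27.61082116 - 13.86892081 = 13.74190035
  phi_hat_1 = [gamma(1) gamma(0) - gamma(1) gamma(2)] / det = [(3.7241)(5.2546) - (3.7241)(3.9078)] / 13.74190035 = 5.01561788 / 13.74190035 = 0.365
  phi_hat_2 = [gamma(0) gamma(2) - gamma(1)^2] / det = [(5.2546)(3.9078) - (3.7241)^2] / 13.74190035 = 6.66500507 / 13.74190035 = 0.485
So phi_hat = [0.3650, 0.4850].
Therefore phi_hat_1 = 0.3650.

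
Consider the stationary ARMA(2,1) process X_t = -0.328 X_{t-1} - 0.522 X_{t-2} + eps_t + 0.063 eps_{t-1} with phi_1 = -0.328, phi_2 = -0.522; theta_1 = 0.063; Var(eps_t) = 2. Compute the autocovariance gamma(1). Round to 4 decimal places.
\gamma(1) = -0.5241

Multiply the model equation by X_{t-k} and take expectations. With theta_0 = psi_0 = 1 and psi_j the MA(infinity) weights, this gives
  gamma(k) - sum_i phi_i gamma(k-i) = c_k,
  c_k = sigma^2 * sum_{j=k..q} theta_j psi_{j-k}   (c_k = 0 for k > q),
using gamma(-m) = gamma(m).
psi-weights needed (psi_j = theta_j + sum_i phi_i psi_{j-i}):
  psi_1 = theta_1 + phi_1 = 0.063 + (-0.328) = -0.265
Right-hand sides:
  c_0 = sigma^2 (1 + theta_1 psi_1) = 2 * (1 + (0.063)(-0.265)) = 2 * 0.983305 = 1.96661
  c_1 = sigma^2 theta_1 = 2 * (0.063) = 0.126
  c_2 = 0
Equations for k = 0, 1, 2 (AR order 2, c_2 = 0):
  (E0) gamma(0) = phi_1 gamma(1) + phi_2 gamma(2) + c_0
  (E1) gamma(1) = phi_1 gamma(0) + phi_2 gamma(1) + c_1
  (E2) gamma(2) = phi_1 gamma(1) + phi_2 gamma(0)
From (E1): gamma(1) = A gamma(0) + B with
  A = phi_1 / (1 - phi_2) = -0.328 / 1.522 = -0.215506,   B = c_1 / (1 - phi_2) = 0.126 / 1.522 = 0.082786.
Insert (E2) into (E0): gamma(0) (1 - phi_2^2) = phi_1 (1 + phi_2) gamma(1) + c_0.
  phi_1 (1 + phi_2) = (-0.328)(0.478) = -0.156784,   1 - phi_2^2 = 0.727516.
Replace gamma(1) by A gamma(0) + B and collect gamma(0):
  gamma(0) [0.727516 - (-0.156784)(-0.215506)] = (-0.156784)(0.082786) + 1.96661
  gamma(0) * 0.693728 = 1.953631
  gamma(0) = 1.953631 / 0.693728 = 2.816133.
  gamma(1) = A gamma(0) + B = (-0.215506)(2.816133) + (0.082786) = -0.524107.
Therefore gamma(1) = -0.5241 (to 4 decimal places).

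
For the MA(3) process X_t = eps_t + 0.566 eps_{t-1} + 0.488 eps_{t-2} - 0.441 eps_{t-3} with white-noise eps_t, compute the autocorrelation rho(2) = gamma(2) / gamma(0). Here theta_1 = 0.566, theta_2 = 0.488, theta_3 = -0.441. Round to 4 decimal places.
\rho(2) = 0.1360

For an MA(q) process with theta_0 = 1, the autocovariance is
  gamma(k) = sigma^2 * sum_{i=0..q-k} theta_i * theta_{i+k},
and rho(k) = gamma(k) / gamma(0). Sigma^2 cancels.
  numerator   = (1)*(0.488) + (0.566)*(-0.441) = 0.238394.
  denominator = (1)^2 + (0.566)^2 + (0.488)^2 + (-0.441)^2 = 1.752981.
  rho(2) = 0.238394 / 1.752981 = 0.1360.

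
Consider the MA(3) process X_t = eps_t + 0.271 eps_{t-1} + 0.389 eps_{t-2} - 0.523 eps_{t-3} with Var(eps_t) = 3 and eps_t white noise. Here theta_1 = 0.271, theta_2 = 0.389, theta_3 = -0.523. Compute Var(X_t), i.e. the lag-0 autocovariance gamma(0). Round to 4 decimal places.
\gamma(0) = 4.4949

For an MA(q) process X_t = eps_t + sum_i theta_i eps_{t-i} with
Var(eps_t) = sigma^2, the variance is
  gamma(0) = sigma^2 * (1 + sum_i theta_i^2).
  sum_i theta_i^2 = (0.271)^2 + (0.389)^2 + (-0.523)^2 = 0.073441 + 0.151321 + 0.273529 = 0.498291.
  gamma(0) = 3 * (1 + 0.498291) = 3 * 1.498291 = 4.494873, which rounds to 4.4949.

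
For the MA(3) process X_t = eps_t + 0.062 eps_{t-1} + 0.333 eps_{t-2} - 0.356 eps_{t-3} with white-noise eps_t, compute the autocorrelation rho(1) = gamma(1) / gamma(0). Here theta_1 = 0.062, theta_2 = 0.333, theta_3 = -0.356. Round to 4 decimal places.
\rho(1) = -0.0289

For an MA(q) process with theta_0 = 1, the autocovariance is
  gamma(k) = sigma^2 * sum_{i=0..q-k} theta_i * theta_{i+k},
and rho(k) = gamma(k) / gamma(0). Sigma^2 cancels.
  numerator   = (1)*(0.062) + (0.062)*(0.333) + (0.333)*(-0.356) = -0.035902.
  denominator = (1)^2 + (0.062)^2 + (0.333)^2 + (-0.356)^2 = 1.241469.
  rho(1) = -0.035902 / 1.241469 = -0.0289.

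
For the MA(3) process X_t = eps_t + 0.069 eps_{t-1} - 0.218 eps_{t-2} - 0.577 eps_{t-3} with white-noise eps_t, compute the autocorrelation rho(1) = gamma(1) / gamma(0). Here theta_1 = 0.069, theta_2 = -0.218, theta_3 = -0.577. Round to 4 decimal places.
\rho(1) = 0.1298

For an MA(q) process with theta_0 = 1, the autocovariance is
  gamma(k) = sigma^2 * sum_{i=0..q-k} theta_i * theta_{i+k},
and rho(k) = gamma(k) / gamma(0). Sigma^2 cancels.
  numerator   = (1)*(0.069) + (0.069)*(-0.218) + (-0.218)*(-0.577) = 0.179744.
  denominator = (1)^2 + (0.069)^2 + (-0.218)^2 + (-0.577)^2 = 1.385214.
  rho(1) = 0.179744 / 1.385214 = 0.1298.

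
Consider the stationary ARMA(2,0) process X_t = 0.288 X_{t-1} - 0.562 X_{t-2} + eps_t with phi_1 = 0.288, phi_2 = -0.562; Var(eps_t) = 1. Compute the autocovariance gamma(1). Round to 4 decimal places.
\gamma(1) = 0.2790

Multiply the model equation by X_{t-k} and take expectations. With theta_0 = psi_0 = 1 and psi_j the MA(infinity) weights, this gives
  gamma(k) - sum_i phi_i gamma(k-i) = c_k,
  c_k = sigma^2 * sum_{j=k..q} theta_j psi_{j-k}   (c_k = 0 for k > q),
using gamma(-m) = gamma(m).
Pure AR (q = 0): c_0 = sigma^2 = 1, c_k = 0 for k >= 1.
Equations for k = 0, 1, 2 (AR order 2, c_2 = 0):
  (E0) gamma(0) = phi_1 gamma(1) + phi_2 gamma(2) + c_0
  (E1) gamma(1) = phi_1 gamma(0) + phi_2 gamma(1) + c_1
  (E2) gamma(2) = phi_1 gamma(1) + phi_2 gamma(0)
From (E1): gamma(1) = A gamma(0) + B with
  A = phi_1 / (1 - phi_2) = 0.288 / 1.562 = 0.184379,   B = c_1 / (1 - phi_2) = 0 / 1.562 = 0.
Insert (E2) into (E0): gamma(0) (1 - phi_2^2) = phi_1 (1 + phi_2) gamma(1) + c_0.
  phi_1 (1 + phi_2) = (0.288)(0.438) = 0.126144,   1 - phi_2^2 = 0.684156.
Replace gamma(1) by A gamma(0) + B and collect gamma(0):
  gamma(0) [0.684156 - (0.126144)(0.184379)] = c_0 = 1
  gamma(0) * 0.660898 = 1
  gamma(0) = 1 / 0.660898 = 1.513093.
  gamma(1) = A gamma(0) = (0.184379)(1.513093) = 0.278983.
Therefore gamma(1) = 0.2790 (to 4 decimal places).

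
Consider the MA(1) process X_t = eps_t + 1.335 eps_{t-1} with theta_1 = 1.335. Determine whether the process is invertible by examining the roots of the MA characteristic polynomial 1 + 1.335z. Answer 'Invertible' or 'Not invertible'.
\text{Not invertible}

The MA(q) characteristic polynomial is P(z) = 1 + 1.335z.
Invertibility requires all roots to lie outside the unit circle, i.e. |z| > 1 for every root.
This is linear in z: 1 + (1.335) z = 0  =>  z = -1/(1.335) = -0.749064,  |z| = 0.749064.
Moduli of all roots: 0.7491.
All moduli strictly greater than 1? No.
Verdict: Not invertible.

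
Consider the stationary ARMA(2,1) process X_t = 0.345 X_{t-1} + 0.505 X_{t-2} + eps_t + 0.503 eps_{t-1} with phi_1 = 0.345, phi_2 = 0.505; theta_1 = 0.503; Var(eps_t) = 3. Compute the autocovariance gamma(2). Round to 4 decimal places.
\gamma(2) = 12.4595

Multiply the model equation by X_{t-k} and take expectations. With theta_0 = psi_0 = 1 and psi_j the MA(infinity) weights, this gives
  gamma(k) - sum_i phi_i gamma(k-i) = c_k,
  c_k = sigma^2 * sum_{j=k..q} theta_j psi_{j-k}   (c_k = 0 for k > q),
using gamma(-m) = gamma(m).
psi-weights needed (psi_j = theta_j + sum_i phi_i psi_{j-i}):
  psi_1 = theta_1 + phi_1 = 0.503 + (0.345) = 0.848
Right-hand sides:
  c_0 = sigma^2 (1 + theta_1 psi_1) = 3 * (1 + (0.503)(0.848)) = 3 * 1.426544 = 4.279632
  c_1 = sigma^2 theta_1 = 3 * (0.503) = 1.509
  c_2 = 0
Equations for k = 0, 1, 2 (AR order 2, c_2 = 0):
  (E0) gamma(0) = phi_1 gamma(1) + phi_2 gamma(2) + c_0
  (E1) gamma(1) = phi_1 gamma(0) + phi_2 gamma(1) + c_1
  (E2) gamma(2) = phi_1 gamma(1) + phi_2 gamma(0)
From (E1): gamma(1) = A gamma(0) + B with
  A = phi_1 / (1 - phi_2) = 0.345 / 0.495 = 0.69697,   B = c_1 / (1 - phi_2) = 1.509 / 0.495 = 3.048485.
Insert (E2) into (E0): gamma(0) (1 - phi_2^2) = phi_1 (1 + phi_2) gamma(1) + c_0.
  phi_1 (1 + phi_2) = (0.345)(1.505) = 0.519225,   1 - phi_2^2 = 0.744975.
Replace gamma(1) by A gamma(0) + B and collect gamma(0):
  gamma(0) [0.744975 - (0.519225)(0.69697)] = (0.519225)(3.048485) + 4.279632
  gamma(0) * 0.383091 = 5.862482
  gamma(0) = 5.862482 / 0.383091 = 15.303108.
  gamma(1) = A gamma(0) + B = (0.69697)(15.303108) + (3.048485) = 13.714287.
  gamma(2) = phi_1 gamma(1) + phi_2 gamma(0) = (0.345)(13.714287) + (0.505)(15.303108) = 12.459499.
Therefore gamma(2) = 12.4595 (to 4 decimal places).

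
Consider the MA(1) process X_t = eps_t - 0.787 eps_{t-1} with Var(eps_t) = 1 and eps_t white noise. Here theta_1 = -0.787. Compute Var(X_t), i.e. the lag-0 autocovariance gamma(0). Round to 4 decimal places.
\gamma(0) = 1.6194

For an MA(q) process X_t = eps_t + sum_i theta_i eps_{t-i} with
Var(eps_t) = sigma^2, the variance is
  gamma(0) = sigma^2 * (1 + sum_i theta_i^2).
  sum_i theta_i^2 = (-0.787)^2 = 0.619369.
  gamma(0) = 1 * (1 + 0.619369) = 1 * 1.619369 = 1.619369, which rounds to 1.6194.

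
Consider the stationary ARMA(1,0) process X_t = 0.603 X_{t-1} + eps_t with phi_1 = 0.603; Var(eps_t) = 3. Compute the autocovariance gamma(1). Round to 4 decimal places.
\gamma(1) = 2.8426

Multiply the model equation by X_{t-k} and take expectations. With theta_0 = psi_0 = 1 and psi_j the MA(infinity) weights, this gives
  gamma(k) - sum_i phi_i gamma(k-i) = c_k,
  c_k = sigma^2 * sum_{j=k..q} theta_j psi_{j-k}   (c_k = 0 for k > q),
using gamma(-m) = gamma(m).
Pure AR (q = 0): c_0 = sigma^2 = 3, c_k = 0 for k >= 1.
Equations for k = 0 and k = 1 (AR order 1):
  gamma(0) = phi_1 gamma(1) + c_0
  gamma(1) = phi_1 gamma(0) + c_1
Substituting the second into the first: gamma(0) (1 - phi_1^2) = c_0 + phi_1 c_1, so
  gamma(0) = c_0 / (1 - phi_1^2) = 3 / (1 - (0.603)^2) = 3 / 0.636391 = 4.714083.
  gamma(1) = phi_1 gamma(0) = (0.603)(4.714083) = 2.842592.
Therefore gamma(1) = 2.8426 (to 4 decimal places).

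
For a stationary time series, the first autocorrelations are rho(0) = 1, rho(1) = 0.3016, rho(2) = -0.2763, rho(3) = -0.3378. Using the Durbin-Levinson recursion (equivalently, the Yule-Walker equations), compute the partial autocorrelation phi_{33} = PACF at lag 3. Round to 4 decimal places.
\phi_{33} = -0.1301

The PACF at lag k is phi_{kk}, the last component of the solution
to the Yule-Walker system G_k phi = r_k where
  (G_k)_{ij} = rho(|i - j|), (r_k)_i = rho(i), i,j = 1..k.
Equivalently, Durbin-Levinson gives phi_{kk} iteratively:
  phi_{11} = rho(1)
  phi_{kk} = [rho(k) - sum_{j=1..k-1} phi_{k-1,j} rho(k-j)]
            / [1 - sum_{j=1..k-1} phi_{k-1,j} rho(j)],
  phi_{k,j} = phi_{k-1,j} - phi_{kk} phi_{k-1,k-j},  j = 1..k-1.
Step k = 1:
  phi_11 = rho(1) = 0.3016.
Step k = 2:
  phi_22 = [rho(2) - phi_11 rho(1)] / [1 - phi_11 rho(1)] = [-0.2763 - (0.3016)(0.3016)] / [1 - (0.3016)(0.3016)]
         = -0.36726256 / 0.90903744 = -0.404013.
  Update: phi_21 = phi_11 - phi_22 phi_11 = 0.3016 - (-0.404013)(0.3016) = 0.42345.
Step k = 3:
  phi_33 = [rho(3) - phi_21 rho(2) - phi_22 rho(1)] / [1 - phi_21 rho(1) - phi_22 rho(2)]
    numerator   = -0.3378 - (0.42345)(-0.2763) - (-0.404013)(0.3016) = -0.09895052
    denominator = 1 - (0.42345)(0.3016) - (-0.404013)(-0.2763) = 0.76065875
  phi_33 = -0.09895052 / 0.76065875 = -0.1301.
Therefore phi_{33} = -0.1301.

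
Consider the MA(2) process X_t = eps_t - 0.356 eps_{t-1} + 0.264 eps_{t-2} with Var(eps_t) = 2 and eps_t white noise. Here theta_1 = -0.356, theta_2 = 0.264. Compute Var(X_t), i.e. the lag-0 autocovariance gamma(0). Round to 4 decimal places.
\gamma(0) = 2.3929

For an MA(q) process X_t = eps_t + sum_i theta_i eps_{t-i} with
Var(eps_t) = sigma^2, the variance is
  gamma(0) = sigma^2 * (1 + sum_i theta_i^2).
  sum_i theta_i^2 = (-0.356)^2 + (0.264)^2 = 0.126736 + 0.069696 = 0.196432.
  gamma(0) = 2 * (1 + 0.196432) = 2 * 1.196432 = 2.392864, which rounds to 2.3929.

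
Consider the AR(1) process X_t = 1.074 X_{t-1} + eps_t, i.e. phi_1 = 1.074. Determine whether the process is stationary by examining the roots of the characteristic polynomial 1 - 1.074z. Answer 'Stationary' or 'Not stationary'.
\text{Not stationary}

The AR(p) characteristic polynomial is P(z) = 1 - 1.074z.
Stationarity requires all roots to lie outside the unit circle, i.e. |z| > 1 for every root.
This is linear in z: 1 + (-1.074) z = 0  =>  z = -1/(-1.074) = 0.931099,  |z| = 0.931099.
Moduli of all roots: 0.9311.
All moduli strictly greater than 1? No.
Verdict: Not stationary.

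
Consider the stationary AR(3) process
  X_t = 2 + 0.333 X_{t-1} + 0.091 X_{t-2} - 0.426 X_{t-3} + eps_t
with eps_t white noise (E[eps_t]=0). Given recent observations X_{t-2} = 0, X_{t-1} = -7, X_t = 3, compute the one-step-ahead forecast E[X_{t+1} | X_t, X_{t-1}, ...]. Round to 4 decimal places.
E[X_{t+1} \mid \mathcal F_t] = 2.3620

For an AR(p) model X_t = c + sum_i phi_i X_{t-i} + eps_t, the
one-step-ahead conditional mean is
  E[X_{t+1} | X_t, ...] = c + sum_i phi_i X_{t+1-i}.
Substitute known values:
  E[X_{t+1} | ...] = 2 + (0.333) * (3) + (0.091) * (-7) + (-0.426) * (0)
                   = 2.3620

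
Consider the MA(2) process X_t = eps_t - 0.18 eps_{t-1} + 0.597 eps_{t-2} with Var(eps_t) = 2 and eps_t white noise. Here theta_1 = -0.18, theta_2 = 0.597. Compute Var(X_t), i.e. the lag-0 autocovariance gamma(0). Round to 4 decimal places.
\gamma(0) = 2.7776

For an MA(q) process X_t = eps_t + sum_i theta_i eps_{t-i} with
Var(eps_t) = sigma^2, the variance is
  gamma(0) = sigma^2 * (1 + sum_i theta_i^2).
  sum_i theta_i^2 = (-0.18)^2 + (0.597)^2 = 0.0324 + 0.356409 = 0.388809.
  gamma(0) = 2 * (1 + 0.388809) = 2 * 1.388809 = 2.777618, which rounds to 2.7776.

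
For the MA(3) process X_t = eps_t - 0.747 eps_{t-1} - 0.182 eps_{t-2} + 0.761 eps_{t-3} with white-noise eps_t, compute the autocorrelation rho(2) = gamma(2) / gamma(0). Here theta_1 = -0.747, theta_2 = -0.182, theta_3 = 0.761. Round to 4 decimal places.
\rho(2) = -0.3458

For an MA(q) process with theta_0 = 1, the autocovariance is
  gamma(k) = sigma^2 * sum_{i=0..q-k} theta_i * theta_{i+k},
and rho(k) = gamma(k) / gamma(0). Sigma^2 cancels.
  numerator   = (1)*(-0.182) + (-0.747)*(0.761) = -0.750467.
  denominator = (1)^2 + (-0.747)^2 + (-0.182)^2 + (0.761)^2 = 2.170254.
  rho(2) = -0.750467 / 2.170254 = -0.3458.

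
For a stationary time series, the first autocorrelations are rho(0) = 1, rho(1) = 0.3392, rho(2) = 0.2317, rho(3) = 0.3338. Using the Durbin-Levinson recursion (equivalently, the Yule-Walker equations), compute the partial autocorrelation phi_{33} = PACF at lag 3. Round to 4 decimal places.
\phi_{33} = 0.2540

The PACF at lag k is phi_{kk}, the last component of the solution
to the Yule-Walker system G_k phi = r_k where
  (G_k)_{ij} = rho(|i - j|), (r_k)_i = rho(i), i,j = 1..k.
Equivalently, Durbin-Levinson gives phi_{kk} iteratively:
  phi_{11} = rho(1)
  phi_{kk} = [rho(k) - sum_{j=1..k-1} phi_{k-1,j} rho(k-j)]
            / [1 - sum_{j=1..k-1} phi_{k-1,j} rho(j)],
  phi_{k,j} = phi_{k-1,j} - phi_{kk} phi_{k-1,k-j},  j = 1..k-1.
Step k = 1:
  phi_11 = rho(1) = 0.3392.
Step k = 2:
  phi_22 = [rho(2) - phi_11 rho(1)] / [1 - phi_11 rho(1)] = [0.2317 - (0.3392)(0.3392)] / [1 - (0.3392)(0.3392)]
         = 0.11664336 / 0.88494336 = 0.131809.
  Update: phi_21 = phi_11 - phi_22 phi_11 = 0.3392 - (0.131809)(0.3392) = 0.29449.
Step k = 3:
  phi_33 = [rho(3) - phi_21 rho(2) - phi_22 rho(1)] / [1 - phi_21 rho(1) - phi_22 rho(2)]
    numerator   = 0.3338 - (0.29449)(0.2317) - (0.131809)(0.3392) = 0.22085701
    denominator = 1 - (0.29449)(0.3392) - (0.131809)(0.2317) = 0.86956873
  phi_33 = 0.22085701 / 0.86956873 = 0.254.
Therefore phi_{33} = 0.2540.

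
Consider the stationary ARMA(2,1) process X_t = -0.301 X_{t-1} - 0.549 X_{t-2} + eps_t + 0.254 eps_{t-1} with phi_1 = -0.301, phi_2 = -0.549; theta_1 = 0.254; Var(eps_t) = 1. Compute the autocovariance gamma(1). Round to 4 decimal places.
\gamma(1) = -0.1152

Multiply the model equation by X_{t-k} and take expectations. With theta_0 = psi_0 = 1 and psi_j the MA(infinity) weights, this gives
  gamma(k) - sum_i phi_i gamma(k-i) = c_k,
  c_k = sigma^2 * sum_{j=k..q} theta_j psi_{j-k}   (c_k = 0 for k > q),
using gamma(-m) = gamma(m).
psi-weights needed (psi_j = theta_j + sum_i phi_i psi_{j-i}):
  psi_1 = theta_1 + phi_1 = 0.254 + (-0.301) = -0.047
Right-hand sides:
  c_0 = sigma^2 (1 + theta_1 psi_1) = 1 * (1 + (0.254)(-0.047)) = 1 * 0.988062 = 0.988062
  c_1 = sigma^2 theta_1 = 1 * (0.254) = 0.254
  c_2 = 0
Equations for k = 0, 1, 2 (AR order 2, c_2 = 0):
  (E0) gamma(0) = phi_1 gamma(1) + phi_2 gamma(2) + c_0
  (E1) gamma(1) = phi_1 gamma(0) + phi_2 gamma(1) + c_1
  (E2) gamma(2) = phi_1 gamma(1) + phi_2 gamma(0)
From (E1): gamma(1) = A gamma(0) + B with
  A = phi_1 / (1 - phi_2) = -0.301 / 1.549 = -0.194319,   B = c_1 / (1 - phi_2) = 0.254 / 1.549 = 0.163977.
Insert (E2) into (E0): gamma(0) (1 - phi_2^2) = phi_1 (1 + phi_2) gamma(1) + c_0.
  phi_1 (1 + phi_2) = (-0.301)(0.451) = -0.135751,   1 - phi_2^2 = 0.698599.
Replace gamma(1) by A gamma(0) + B and collect gamma(0):
  gamma(0) [0.698599 - (-0.135751)(-0.194319)] = (-0.135751)(0.163977) + 0.988062
  gamma(0) * 0.67222 = 0.965802
  gamma(0) = 0.965802 / 0.67222 = 1.436735.
  gamma(1) = A gamma(0) + B = (-0.194319)(1.436735) + (0.163977) = -0.115208.
Therefore gamma(1) = -0.1152 (to 4 decimal places).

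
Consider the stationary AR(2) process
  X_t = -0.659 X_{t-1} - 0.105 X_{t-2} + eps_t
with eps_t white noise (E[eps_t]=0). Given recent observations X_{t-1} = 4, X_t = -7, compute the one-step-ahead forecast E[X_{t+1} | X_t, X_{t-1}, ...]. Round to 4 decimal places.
E[X_{t+1} \mid \mathcal F_t] = 4.1930

For an AR(p) model X_t = c + sum_i phi_i X_{t-i} + eps_t, the
one-step-ahead conditional mean is
  E[X_{t+1} | X_t, ...] = c + sum_i phi_i X_{t+1-i}.
Substitute known values:
  E[X_{t+1} | ...] = (-0.659) * (-7) + (-0.105) * (4)
                   = 4.1930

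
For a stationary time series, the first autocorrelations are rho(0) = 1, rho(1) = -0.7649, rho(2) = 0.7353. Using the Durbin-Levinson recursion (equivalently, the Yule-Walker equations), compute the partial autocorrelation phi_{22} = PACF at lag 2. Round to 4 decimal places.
\phi_{22} = 0.3621

The PACF at lag k is phi_{kk}, the last component of the solution
to the Yule-Walker system G_k phi = r_k where
  (G_k)_{ij} = rho(|i - j|), (r_k)_i = rho(i), i,j = 1..k.
Equivalently, Durbin-Levinson gives phi_{kk} iteratively:
  phi_{11} = rho(1)
  phi_{kk} = [rho(k) - sum_{j=1..k-1} phi_{k-1,j} rho(k-j)]
            / [1 - sum_{j=1..k-1} phi_{k-1,j} rho(j)],
  phi_{k,j} = phi_{k-1,j} - phi_{kk} phi_{k-1,k-j},  j = 1..k-1.
Step k = 1:
  phi_11 = rho(1) = -0.7649.
Step k = 2:
  phi_22 = [rho(2) - phi_11 rho(1)] / [1 - phi_11 rho(1)] = [0.7353 - (-0.7649)(-0.7649)] / [1 - (-0.7649)(-0.7649)]
         = 0.15022799 / 0.41492799 = 0.3621.
Therefore phi_{22} = 0.3621.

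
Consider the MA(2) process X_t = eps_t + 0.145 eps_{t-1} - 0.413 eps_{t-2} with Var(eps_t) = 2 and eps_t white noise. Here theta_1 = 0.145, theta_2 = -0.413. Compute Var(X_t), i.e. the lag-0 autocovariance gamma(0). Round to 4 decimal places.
\gamma(0) = 2.3832

For an MA(q) process X_t = eps_t + sum_i theta_i eps_{t-i} with
Var(eps_t) = sigma^2, the variance is
  gamma(0) = sigma^2 * (1 + sum_i theta_i^2).
  sum_i theta_i^2 = (0.145)^2 + (-0.413)^2 = 0.021025 + 0.170569 = 0.191594.
  gamma(0) = 2 * (1 + 0.191594) = 2 * 1.191594 = 2.383188, which rounds to 2.3832.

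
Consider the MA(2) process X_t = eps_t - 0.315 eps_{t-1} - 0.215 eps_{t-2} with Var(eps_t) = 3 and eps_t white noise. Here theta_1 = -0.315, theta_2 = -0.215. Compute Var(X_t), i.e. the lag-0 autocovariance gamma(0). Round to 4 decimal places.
\gamma(0) = 3.4364

For an MA(q) process X_t = eps_t + sum_i theta_i eps_{t-i} with
Var(eps_t) = sigma^2, the variance is
  gamma(0) = sigma^2 * (1 + sum_i theta_i^2).
  sum_i theta_i^2 = (-0.315)^2 + (-0.215)^2 = 0.099225 + 0.046225 = 0.14545.
  gamma(0) = 3 * (1 + 0.14545) = 3 * 1.14545 = 3.43635, which rounds to 3.4364.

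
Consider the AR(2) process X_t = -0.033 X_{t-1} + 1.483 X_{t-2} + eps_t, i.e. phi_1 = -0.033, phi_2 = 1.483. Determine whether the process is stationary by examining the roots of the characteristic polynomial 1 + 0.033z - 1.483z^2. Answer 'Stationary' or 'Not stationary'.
\text{Not stationary}

The AR(p) characteristic polynomial is P(z) = 1 + 0.033z - 1.483z^2.
Stationarity requires all roots to lie outside the unit circle, i.e. |z| > 1 for every root.
Set 1 + (0.033) z + (-1.483) z^2 = 0, i.e. a z^2 + b z + c = 0 with a = -1.483, b = 0.033, c = 1.
Discriminant D = b^2 - 4ac = (0.033)^2 - 4*(-1.483)*1 = 0.001089 - (-5.932) = 5.933089.
D >= 0, so the roots are real: z = (-b +/- sqrt(D)) / (2a) = (-0.033 +/- 2.435793) / (-2.966).
  z_1 = (-0.033 + 2.435793) / (-2.966) = -0.8101,   |z_1| = 0.8101.
  z_2 = (-0.033 - 2.435793) / (-2.966) = 0.8324,   |z_2| = 0.8324.
Moduli of all roots: 0.8101, 0.8324.
All moduli strictly greater than 1? No.
Verdict: Not stationary.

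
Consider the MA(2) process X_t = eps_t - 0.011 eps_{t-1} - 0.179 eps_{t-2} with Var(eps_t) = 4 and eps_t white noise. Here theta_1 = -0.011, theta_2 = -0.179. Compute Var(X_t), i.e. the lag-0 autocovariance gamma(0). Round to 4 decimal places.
\gamma(0) = 4.1286

For an MA(q) process X_t = eps_t + sum_i theta_i eps_{t-i} with
Var(eps_t) = sigma^2, the variance is
  gamma(0) = sigma^2 * (1 + sum_i theta_i^2).
  sum_i theta_i^2 = (-0.011)^2 + (-0.179)^2 = 0.000121 + 0.032041 = 0.032162.
  gamma(0) = 4 * (1 + 0.032162) = 4 * 1.032162 = 4.128648, which rounds to 4.1286.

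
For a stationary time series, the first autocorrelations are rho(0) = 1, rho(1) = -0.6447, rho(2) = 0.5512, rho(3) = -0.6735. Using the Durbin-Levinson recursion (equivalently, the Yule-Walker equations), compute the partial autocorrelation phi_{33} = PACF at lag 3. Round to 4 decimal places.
\phi_{33} = -0.4540

The PACF at lag k is phi_{kk}, the last component of the solution
to the Yule-Walker system G_k phi = r_k where
  (G_k)_{ij} = rho(|i - j|), (r_k)_i = rho(i), i,j = 1..k.
Equivalently, Durbin-Levinson gives phi_{kk} iteratively:
  phi_{11} = rho(1)
  phi_{kk} = [rho(k) - sum_{j=1..k-1} phi_{k-1,j} rho(k-j)]
            / [1 - sum_{j=1..k-1} phi_{k-1,j} rho(j)],
  phi_{k,j} = phi_{k-1,j} - phi_{kk} phi_{k-1,k-j},  j = 1..k-1.
Step k = 1:
  phi_11 = rho(1) = -0.6447.
Step k = 2:
  phi_22 = [rho(2) - phi_11 rho(1)] / [1 - phi_11 rho(1)] = [0.5512 - (-0.6447)(-0.6447)] / [1 - (-0.6447)(-0.6447)]
         = 0.13556191 / 0.58436191 = 0.231983.
  Update: phi_21 = phi_11 - phi_22 phi_11 = -0.6447 - (0.231983)(-0.6447) = -0.495141.
Step k = 3:
  phi_33 = [rho(3) - phi_21 rho(2) - phi_22 rho(1)] / [1 - phi_21 rho(1) - phi_22 rho(2)]
    numerator   = -0.6735 - (-0.495141)(0.5512) - (0.231983)(-0.6447) = -0.25101914
    denominator = 1 - (-0.495141)(-0.6447) - (0.231983)(0.5512) = 0.55291388
  phi_33 = -0.25101914 / 0.55291388 = -0.454.
Therefore phi_{33} = -0.4540.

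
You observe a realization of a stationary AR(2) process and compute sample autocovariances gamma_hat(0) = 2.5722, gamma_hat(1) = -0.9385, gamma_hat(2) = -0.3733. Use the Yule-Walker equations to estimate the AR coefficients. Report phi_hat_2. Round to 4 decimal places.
\hat\phi_{2} = -0.3210

The Yule-Walker equations for an AR(p) process read, in matrix form,
  Gamma_p phi = r_p,   with   (Gamma_p)_{ij} = gamma(|i - j|),
                       (r_p)_i = gamma(i),   i,j = 1..p.
Substitute the sample gammas (Toeplitz matrix and right-hand side of size 2):
  Gamma_p = [[2.5722, -0.9385], [-0.9385, 2.5722]]
  r_p     = [-0.9385, -0.3733]
Written out:
  2.5722 phi_1 - 0.9385 phi_2 = -0.9385
  -0.9385 phi_1 + 2.5722 phi_2 = -0.3733
Solve by Cramer's rule:
  det = gamma(0)^2 - gamma(1)^2 = (2.5722)^2 - (-0.9385)^2 = 6.61621284 - 0.88078225 = 5.73543059
  phi_hat_1 = [gamma(1) gamma(0) - gamma(1) gamma(2)] / det = [(-0.9385)(2.5722) - (-0.9385)(-0.3733)] / 5.73543059 = -2.76435175 / 5.73543059 = -0.482
  phi_hat_2 = [gamma(0) gamma(2) - gamma(1)^2] / det = [(2.5722)(-0.3733) - (-0.9385)^2] / 5.73543059 = -1.84098451 / 5.73543059 = -0.321
So phi_hat = [-0.4820, -0.3210].
Therefore phi_hat_2 = -0.3210.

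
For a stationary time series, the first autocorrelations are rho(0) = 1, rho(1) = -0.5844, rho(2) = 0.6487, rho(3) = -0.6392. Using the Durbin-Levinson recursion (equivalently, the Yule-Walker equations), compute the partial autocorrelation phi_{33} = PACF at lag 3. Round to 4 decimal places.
\phi_{33} = -0.3190

The PACF at lag k is phi_{kk}, the last component of the solution
to the Yule-Walker system G_k phi = r_k where
  (G_k)_{ij} = rho(|i - j|), (r_k)_i = rho(i), i,j = 1..k.
Equivalently, Durbin-Levinson gives phi_{kk} iteratively:
  phi_{11} = rho(1)
  phi_{kk} = [rho(k) - sum_{j=1..k-1} phi_{k-1,j} rho(k-j)]
            / [1 - sum_{j=1..k-1} phi_{k-1,j} rho(j)],
  phi_{k,j} = phi_{k-1,j} - phi_{kk} phi_{k-1,k-j},  j = 1..k-1.
Step k = 1:
  phi_11 = rho(1) = -0.5844.
Step k = 2:
  phi_22 = [rho(2) - phi_11 rho(1)] / [1 - phi_11 rho(1)] = [0.6487 - (-0.5844)(-0.5844)] / [1 - (-0.5844)(-0.5844)]
         = 0.30717664 / 0.65847664 = 0.466496.
  Update: phi_21 = phi_11 - phi_22 phi_11 = -0.5844 - (0.466496)(-0.5844) = -0.31178.
Step k = 3:
  phi_33 = [rho(3) - phi_21 rho(2) - phi_22 rho(1)] / [1 - phi_21 rho(1) - phi_22 rho(2)]
    numerator   = -0.6392 - (-0.31178)(0.6487) - (0.466496)(-0.5844) = -0.16432825
    denominator = 1 - (-0.31178)(-0.5844) - (0.466496)(0.6487) = 0.51518
  phi_33 = -0.16432825 / 0.51518 = -0.319.
Therefore phi_{33} = -0.3190.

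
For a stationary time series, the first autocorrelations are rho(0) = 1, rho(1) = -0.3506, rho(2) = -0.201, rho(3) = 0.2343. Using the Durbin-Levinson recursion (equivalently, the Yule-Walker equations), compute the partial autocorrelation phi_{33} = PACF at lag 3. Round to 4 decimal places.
\phi_{33} = 0.0110

The PACF at lag k is phi_{kk}, the last component of the solution
to the Yule-Walker system G_k phi = r_k where
  (G_k)_{ij} = rho(|i - j|), (r_k)_i = rho(i), i,j = 1..k.
Equivalently, Durbin-Levinson gives phi_{kk} iteratively:
  phi_{11} = rho(1)
  phi_{kk} = [rho(k) - sum_{j=1..k-1} phi_{k-1,j} rho(k-j)]
            / [1 - sum_{j=1..k-1} phi_{k-1,j} rho(j)],
  phi_{k,j} = phi_{k-1,j} - phi_{kk} phi_{k-1,k-j},  j = 1..k-1.
Step k = 1:
  phi_11 = rho(1) = -0.3506.
Step k = 2:
  phi_22 = [rho(2) - phi_11 rho(1)] / [1 - phi_11 rho(1)] = [-0.201 - (-0.3506)(-0.3506)] / [1 - (-0.3506)(-0.3506)]
         = -0.32392036 / 0.87707964 = -0.369317.
  Update: phi_21 = phi_11 - phi_22 phi_11 = -0.3506 - (-0.369317)(-0.3506) = -0.480083.
Step k = 3:
  phi_33 = [rho(3) - phi_21 rho(2) - phi_22 rho(1)] / [1 - phi_21 rho(1) - phi_22 rho(2)]
    numerator   = 0.2343 - (-0.480083)(-0.201) - (-0.369317)(-0.3506) = 0.0083209
    denominator = 1 - (-0.480083)(-0.3506) - (-0.369317)(-0.201) = 0.75745037
  phi_33 = 0.0083209 / 0.75745037 = 0.011.
Therefore phi_{33} = 0.0110.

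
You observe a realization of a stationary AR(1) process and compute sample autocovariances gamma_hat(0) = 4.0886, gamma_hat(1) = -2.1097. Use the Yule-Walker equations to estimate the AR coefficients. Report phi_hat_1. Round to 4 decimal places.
\hat\phi_{1} = -0.5160

The Yule-Walker equations for an AR(p) process read, in matrix form,
  Gamma_p phi = r_p,   with   (Gamma_p)_{ij} = gamma(|i - j|),
                       (r_p)_i = gamma(i),   i,j = 1..p.
Substitute the sample gammas (Toeplitz matrix and right-hand side of size 1):
  Gamma_p = [[4.0886]]
  r_p     = [-2.1097]
With p = 1 this is the single equation gamma(0) phi_1 = gamma(1):
  phi_hat_1 = gamma(1) / gamma(0) = -2.1097 / 4.0886 = -0.5160.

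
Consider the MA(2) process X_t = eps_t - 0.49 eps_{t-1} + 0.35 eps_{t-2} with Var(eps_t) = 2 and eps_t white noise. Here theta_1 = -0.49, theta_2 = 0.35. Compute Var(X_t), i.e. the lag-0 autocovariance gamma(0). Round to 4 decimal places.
\gamma(0) = 2.7252

For an MA(q) process X_t = eps_t + sum_i theta_i eps_{t-i} with
Var(eps_t) = sigma^2, the variance is
  gamma(0) = sigma^2 * (1 + sum_i theta_i^2).
  sum_i theta_i^2 = (-0.49)^2 + (0.35)^2 = 0.2401 + 0.1225 = 0.3626.
  gamma(0) = 2 * (1 + 0.3626) = 2 * 1.3626 = 2.7252.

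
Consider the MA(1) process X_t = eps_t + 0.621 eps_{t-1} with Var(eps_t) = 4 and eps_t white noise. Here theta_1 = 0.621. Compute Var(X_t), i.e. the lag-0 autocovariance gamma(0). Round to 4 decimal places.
\gamma(0) = 5.5426

For an MA(q) process X_t = eps_t + sum_i theta_i eps_{t-i} with
Var(eps_t) = sigma^2, the variance is
  gamma(0) = sigma^2 * (1 + sum_i theta_i^2).
  sum_i theta_i^2 = (0.621)^2 = 0.385641.
  gamma(0) = 4 * (1 + 0.385641) = 4 * 1.385641 = 5.542564, which rounds to 5.5426.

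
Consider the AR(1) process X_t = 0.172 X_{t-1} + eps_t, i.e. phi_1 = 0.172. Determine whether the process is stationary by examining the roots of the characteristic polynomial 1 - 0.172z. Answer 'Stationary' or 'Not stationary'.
\text{Stationary}

The AR(p) characteristic polynomial is P(z) = 1 - 0.172z.
Stationarity requires all roots to lie outside the unit circle, i.e. |z| > 1 for every root.
This is linear in z: 1 + (-0.172) z = 0  =>  z = -1/(-0.172) = 5.813953,  |z| = 5.813953.
Moduli of all roots: 5.8140.
All moduli strictly greater than 1? Yes.
Verdict: Stationary.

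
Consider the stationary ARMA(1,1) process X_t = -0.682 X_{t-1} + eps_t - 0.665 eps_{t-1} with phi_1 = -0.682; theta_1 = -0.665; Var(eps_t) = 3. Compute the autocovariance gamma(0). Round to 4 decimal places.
\gamma(0) = 13.1766

Multiply the model equation by X_{t-k} and take expectations. With theta_0 = psi_0 = 1 and psi_j the MA(infinity) weights, this gives
  gamma(k) - sum_i phi_i gamma(k-i) = c_k,
  c_k = sigma^2 * sum_{j=k..q} theta_j psi_{j-k}   (c_k = 0 for k > q),
using gamma(-m) = gamma(m).
psi-weights needed (psi_j = theta_j + sum_i phi_i psi_{j-i}):
  psi_1 = theta_1 + phi_1 = -0.665 + (-0.682) = -1.347
Right-hand sides:
  c_0 = sigma^2 (1 + theta_1 psi_1) = 3 * (1 + (-0.665)(-1.347)) = 3 * 1.895755 = 5.687265
  c_1 = sigma^2 theta_1 = 3 * (-0.665) = -1.995
  c_2 = 0
Equations for k = 0 and k = 1 (AR order 1):
  gamma(0) = phi_1 gamma(1) + c_0
  gamma(1) = phi_1 gamma(0) + c_1
Substituting the second into the first: gamma(0) (1 - phi_1^2) = c_0 + phi_1 c_1, so
  gamma(0) = (c_0 + phi_1 c_1) / (1 - phi_1^2) = (5.687265 + (-0.682)(-1.995)) / (1 - (-0.682)^2) = 7.047855 / 0.534876 = 13.176615.
Therefore gamma(0) = 13.1766 (to 4 decimal places).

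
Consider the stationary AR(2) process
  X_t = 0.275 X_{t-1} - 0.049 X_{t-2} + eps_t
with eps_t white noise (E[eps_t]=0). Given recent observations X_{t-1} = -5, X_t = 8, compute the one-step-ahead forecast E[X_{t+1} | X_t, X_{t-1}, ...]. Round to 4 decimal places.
E[X_{t+1} \mid \mathcal F_t] = 2.4450

For an AR(p) model X_t = c + sum_i phi_i X_{t-i} + eps_t, the
one-step-ahead conditional mean is
  E[X_{t+1} | X_t, ...] = c + sum_i phi_i X_{t+1-i}.
Substitute known values:
  E[X_{t+1} | ...] = (0.275) * (8) + (-0.049) * (-5)
                   = 2.4450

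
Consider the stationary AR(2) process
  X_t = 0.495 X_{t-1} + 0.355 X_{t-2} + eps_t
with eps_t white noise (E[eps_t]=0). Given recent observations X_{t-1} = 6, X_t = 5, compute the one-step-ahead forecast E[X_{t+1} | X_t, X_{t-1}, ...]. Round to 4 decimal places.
E[X_{t+1} \mid \mathcal F_t] = 4.6050

For an AR(p) model X_t = c + sum_i phi_i X_{t-i} + eps_t, the
one-step-ahead conditional mean is
  E[X_{t+1} | X_t, ...] = c + sum_i phi_i X_{t+1-i}.
Substitute known values:
  E[X_{t+1} | ...] = (0.495) * (5) + (0.355) * (6)
                   = 4.6050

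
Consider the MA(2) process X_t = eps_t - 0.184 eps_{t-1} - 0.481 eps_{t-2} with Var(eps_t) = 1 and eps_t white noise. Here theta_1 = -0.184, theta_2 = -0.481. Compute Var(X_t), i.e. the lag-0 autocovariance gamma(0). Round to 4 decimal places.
\gamma(0) = 1.2652

For an MA(q) process X_t = eps_t + sum_i theta_i eps_{t-i} with
Var(eps_t) = sigma^2, the variance is
  gamma(0) = sigma^2 * (1 + sum_i theta_i^2).
  sum_i theta_i^2 = (-0.184)^2 + (-0.481)^2 = 0.033856 + 0.231361 = 0.265217.
  gamma(0) = 1 * (1 + 0.265217) = 1 * 1.265217 = 1.265217, which rounds to 1.2652.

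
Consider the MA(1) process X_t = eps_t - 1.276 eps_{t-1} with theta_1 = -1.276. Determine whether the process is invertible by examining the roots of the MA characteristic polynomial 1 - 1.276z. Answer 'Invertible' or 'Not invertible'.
\text{Not invertible}

The MA(q) characteristic polynomial is P(z) = 1 - 1.276z.
Invertibility requires all roots to lie outside the unit circle, i.e. |z| > 1 for every root.
This is linear in z: 1 + (-1.276) z = 0  =>  z = -1/(-1.276) = 0.783699,  |z| = 0.783699.
Moduli of all roots: 0.7837.
All moduli strictly greater than 1? No.
Verdict: Not invertible.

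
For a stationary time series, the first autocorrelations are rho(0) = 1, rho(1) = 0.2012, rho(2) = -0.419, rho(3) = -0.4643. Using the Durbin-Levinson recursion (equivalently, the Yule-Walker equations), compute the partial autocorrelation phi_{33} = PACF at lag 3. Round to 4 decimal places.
\phi_{33} = -0.3290

The PACF at lag k is phi_{kk}, the last component of the solution
to the Yule-Walker system G_k phi = r_k where
  (G_k)_{ij} = rho(|i - j|), (r_k)_i = rho(i), i,j = 1..k.
Equivalently, Durbin-Levinson gives phi_{kk} iteratively:
  phi_{11} = rho(1)
  phi_{kk} = [rho(k) - sum_{j=1..k-1} phi_{k-1,j} rho(k-j)]
            / [1 - sum_{j=1..k-1} phi_{k-1,j} rho(j)],
  phi_{k,j} = phi_{k-1,j} - phi_{kk} phi_{k-1,k-j},  j = 1..k-1.
Step k = 1:
  phi_11 = rho(1) = 0.2012.
Step k = 2:
  phi_22 = [rho(2) - phi_11 rho(1)] / [1 - phi_11 rho(1)] = [-0.419 - (0.2012)(0.2012)] / [1 - (0.2012)(0.2012)]
         = -0.45948144 / 0.95951856 = -0.478867.
  Update: phi_21 = phi_11 - phi_22 phi_11 = 0.2012 - (-0.478867)(0.2012) = 0.297548.
Step k = 3:
  phi_33 = [rho(3) - phi_21 rho(2) - phi_22 rho(1)] / [1 - phi_21 rho(1) - phi_22 rho(2)]
    numerator   = -0.4643 - (0.297548)(-0.419) - (-0.478867)(0.2012) = -0.24327943
    denominator = 1 - (0.297548)(0.2012) - (-0.478867)(-0.419) = 0.73948822
  phi_33 = -0.24327943 / 0.73948822 = -0.329.
Therefore phi_{33} = -0.3290.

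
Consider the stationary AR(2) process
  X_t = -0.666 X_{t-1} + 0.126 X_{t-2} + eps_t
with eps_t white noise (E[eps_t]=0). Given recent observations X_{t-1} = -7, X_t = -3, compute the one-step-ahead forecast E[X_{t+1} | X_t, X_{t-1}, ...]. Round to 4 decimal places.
E[X_{t+1} \mid \mathcal F_t] = 1.1160

For an AR(p) model X_t = c + sum_i phi_i X_{t-i} + eps_t, the
one-step-ahead conditional mean is
  E[X_{t+1} | X_t, ...] = c + sum_i phi_i X_{t+1-i}.
Substitute known values:
  E[X_{t+1} | ...] = (-0.666) * (-3) + (0.126) * (-7)
                   = 1.1160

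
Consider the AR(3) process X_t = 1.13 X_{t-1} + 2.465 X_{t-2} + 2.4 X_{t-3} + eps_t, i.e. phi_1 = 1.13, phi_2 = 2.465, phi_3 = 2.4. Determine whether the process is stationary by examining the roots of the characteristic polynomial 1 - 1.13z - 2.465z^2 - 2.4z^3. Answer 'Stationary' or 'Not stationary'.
\text{Not stationary}

The AR(p) characteristic polynomial is P(z) = 1 - 1.13z - 2.465z^2 - 2.4z^3.
Stationarity requires all roots to lie outside the unit circle, i.e. |z| > 1 for every root.
Degree 3: look for a simple real root z0 first, then factor out (1 - z/z0) and solve the remaining quadratic.
Testing z0 = 0.4: P(0.4) = 1 + (-1.13)(0.4) + (-2.465)(0.4)^2 + (-2.4)(0.4)^3
  = 1 + (-0.452) + (-0.3944) + (-0.1536) = 0.  So z_0 = 0.4 is a root, |z_0| = 0.4.
Divide out the factor (1 - 2.5 z) = (1 - z/z0) (since 1/z0 = 2.5):
  P(z) = (1 - 2.5 z)(1 + (1.37) z + (0.96) z^2)
  [check: z-coef 1.37 - (2.5) = -1.13; z^2-coef 0.96 - (2.5)(1.37) = -2.465; z^3-coef -(2.5)(0.96) = -2.4.]
Remaining roots from the quadratic factor 1 + (1.37) z + (0.96) z^2:
  Set 1 + (1.37) z + (0.96) z^2 = 0, i.e. a z^2 + b z + c = 0 with a = 0.96, b = 1.37, c = 1.
  Discriminant D = b^2 - 4ac = (1.37)^2 - 4*(0.96)*1 = 1.8769 - (3.84) = -1.9631.
  D < 0, so the roots are the complex-conjugate pair z = (-b +/- i sqrt(-D)) / (2a) = -0.7135 +/- 0.7297i.
  For a conjugate pair |z|^2 = z * conj(z) = (product of roots) = c/a = 1/(0.96) = 1.041667, so |z| = sqrt(1.041667) = 1.0206 for both roots.
Moduli of all roots: 0.4000, 1.0206, 1.0206.
All moduli strictly greater than 1? No.
Verdict: Not stationary.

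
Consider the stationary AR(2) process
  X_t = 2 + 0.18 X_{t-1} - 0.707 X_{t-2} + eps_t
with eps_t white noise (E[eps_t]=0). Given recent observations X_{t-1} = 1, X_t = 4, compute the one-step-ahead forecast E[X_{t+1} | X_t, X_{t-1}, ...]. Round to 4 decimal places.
E[X_{t+1} \mid \mathcal F_t] = 2.0130

For an AR(p) model X_t = c + sum_i phi_i X_{t-i} + eps_t, the
one-step-ahead conditional mean is
  E[X_{t+1} | X_t, ...] = c + sum_i phi_i X_{t+1-i}.
Substitute known values:
  E[X_{t+1} | ...] = 2 + (0.18) * (4) + (-0.707) * (1)
                   = 2.0130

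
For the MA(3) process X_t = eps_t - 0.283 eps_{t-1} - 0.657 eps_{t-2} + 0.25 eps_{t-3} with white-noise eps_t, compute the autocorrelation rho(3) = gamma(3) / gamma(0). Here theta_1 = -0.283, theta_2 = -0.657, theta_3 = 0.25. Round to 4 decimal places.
\rho(3) = 0.1588

For an MA(q) process with theta_0 = 1, the autocovariance is
  gamma(k) = sigma^2 * sum_{i=0..q-k} theta_i * theta_{i+k},
and rho(k) = gamma(k) / gamma(0). Sigma^2 cancels.
  numerator   = (1)*(0.25) = 0.25.
  denominator = (1)^2 + (-0.283)^2 + (-0.657)^2 + (0.25)^2 = 1.574238.
  rho(3) = 0.25 / 1.574238 = 0.1588.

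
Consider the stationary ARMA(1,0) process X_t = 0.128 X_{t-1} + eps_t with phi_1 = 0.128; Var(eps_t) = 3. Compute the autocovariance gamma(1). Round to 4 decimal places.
\gamma(1) = 0.3904

Multiply the model equation by X_{t-k} and take expectations. With theta_0 = psi_0 = 1 and psi_j the MA(infinity) weights, this gives
  gamma(k) - sum_i phi_i gamma(k-i) = c_k,
  c_k = sigma^2 * sum_{j=k..q} theta_j psi_{j-k}   (c_k = 0 for k > q),
using gamma(-m) = gamma(m).
Pure AR (q = 0): c_0 = sigma^2 = 3, c_k = 0 for k >= 1.
Equations for k = 0 and k = 1 (AR order 1):
  gamma(0) = phi_1 gamma(1) + c_0
  gamma(1) = phi_1 gamma(0) + c_1
Substituting the second into the first: gamma(0) (1 - phi_1^2) = c_0 + phi_1 c_1, so
  gamma(0) = c_0 / (1 - phi_1^2) = 3 / (1 - (0.128)^2) = 3 / 0.983616 = 3.049971.
  gamma(1) = phi_1 gamma(0) = (0.128)(3.049971) = 0.390396.
Therefore gamma(1) = 0.3904 (to 4 decimal places).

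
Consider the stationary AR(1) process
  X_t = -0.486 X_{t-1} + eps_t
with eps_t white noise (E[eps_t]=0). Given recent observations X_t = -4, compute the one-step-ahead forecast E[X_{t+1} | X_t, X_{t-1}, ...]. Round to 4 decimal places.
E[X_{t+1} \mid \mathcal F_t] = 1.9440

For an AR(p) model X_t = c + sum_i phi_i X_{t-i} + eps_t, the
one-step-ahead conditional mean is
  E[X_{t+1} | X_t, ...] = c + sum_i phi_i X_{t+1-i}.
Substitute known values:
  E[X_{t+1} | ...] = (-0.486) * (-4)
                   = 1.9440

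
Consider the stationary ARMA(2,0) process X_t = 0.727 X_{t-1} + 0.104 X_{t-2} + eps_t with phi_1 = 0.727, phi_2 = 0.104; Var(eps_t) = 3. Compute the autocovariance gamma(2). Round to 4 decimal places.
\gamma(2) = 6.1594

Multiply the model equation by X_{t-k} and take expectations. With theta_0 = psi_0 = 1 and psi_j the MA(infinity) weights, this gives
  gamma(k) - sum_i phi_i gamma(k-i) = c_k,
  c_k = sigma^2 * sum_{j=k..q} theta_j psi_{j-k}   (c_k = 0 for k > q),
using gamma(-m) = gamma(m).
Pure AR (q = 0): c_0 = sigma^2 = 3, c_k = 0 for k >= 1.
Equations for k = 0, 1, 2 (AR order 2, c_2 = 0):
  (E0) gamma(0) = phi_1 gamma(1) + phi_2 gamma(2) + c_0
  (E1) gamma(1) = phi_1 gamma(0) + phi_2 gamma(1) + c_1
  (E2) gamma(2) = phi_1 gamma(1) + phi_2 gamma(0)
From (E1): gamma(1) = A gamma(0) + B with
  A = phi_1 / (1 - phi_2) = 0.727 / 0.896 = 0.811384,   B = c_1 / (1 - phi_2) = 0 / 0.896 = 0.
Insert (E2) into (E0): gamma(0) (1 - phi_2^2) = phi_1 (1 + phi_2) gamma(1) + c_0.
  phi_1 (1 + phi_2) = (0.727)(1.104) = 0.802608,   1 - phi_2^2 = 0.989184.
Replace gamma(1) by A gamma(0) + B and collect gamma(0):
  gamma(0) [0.989184 - (0.802608)(0.811384)] = c_0 = 3
  gamma(0) * 0.337961 = 3
  gamma(0) = 3 / 0.337961 = 8.87677.
  gamma(1) = A gamma(0) = (0.811384)(8.87677) = 7.202469.
  gamma(2) = phi_1 gamma(1) + phi_2 gamma(0) = (0.727)(7.202469) + (0.104)(8.87677) = 6.159379.
Therefore gamma(2) = 6.1594 (to 4 decimal places).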